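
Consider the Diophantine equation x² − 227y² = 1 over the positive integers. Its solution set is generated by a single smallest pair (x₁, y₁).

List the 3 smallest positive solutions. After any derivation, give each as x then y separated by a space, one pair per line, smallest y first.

226 15
102151 6780
46172026 3064545

√227 = [15; 15,30, …], period ℓ=2 (even) → k=1
step 0: (15, 1)  from 15·(1,0) + (0,1)
step 1: (226, 15)  from 15·(15,1) + (1,0)
→ (226, 15).  Check: 226²=51076, 227·15²=51075, difference 1.
(x_2, y_2) = (226·226 + 227·15·15, 226·15 + 15·226) = (102151, 6780)
(x_3, y_3) = (226·102151 + 227·15·6780, 226·6780 + 15·102151) = (46172026, 3064545)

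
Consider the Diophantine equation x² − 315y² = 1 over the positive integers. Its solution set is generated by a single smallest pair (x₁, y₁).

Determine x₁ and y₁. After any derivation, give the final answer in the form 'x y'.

√315 → a₀=17, period (1,2,1,34); ℓ=4 even so k=3
step 0: (17, 1)  from 17·(1,0) + (0,1)
…
step 2: (53, 3)  from 2·(18,1) + (17,1)
step 3: (71, 4)  from 1·(53,3) + (18,1)
(x₁, y₁) = (71, 4);  71² − 315·4² = 1 ✓

71 4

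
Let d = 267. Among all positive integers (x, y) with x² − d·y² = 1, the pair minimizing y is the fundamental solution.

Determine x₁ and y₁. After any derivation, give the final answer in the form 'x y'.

2402 147

[16; 2,1,15,1,2,32] for √267; ℓ=6 ⇒ convergent index 5
a_0=16:  p_0=16·1+0=16,  q_0=16·0+1=1
a_1=2:  p_1=2·16+1=33,  q_1=2·1+0=2
a_2=1:  p_2=1·33+16=49,  q_2=1·2+1=3
…
a_4=1:  p_4=1·768+49=817,  q_4=1·47+3=50
a_5=2:  p_5=2·817+768=2402,  q_5=2·50+47=147
(x₁, y₁) = (2402, 147);  2402² − 267·147² = 1 ✓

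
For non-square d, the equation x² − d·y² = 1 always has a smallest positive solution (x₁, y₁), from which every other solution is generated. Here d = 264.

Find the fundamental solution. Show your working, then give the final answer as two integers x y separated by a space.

√264 = [16; 4,32, …], period ℓ=2 (even) → k=1
a_0=16:  p_0=16·1+0=16,  q_0=16·0+1=1
a_1=4:  p_1=4·16+1=65,  q_1=4·1+0=4
(x₁, y₁) = (65, 4);  65² − 264·4² = 1 ✓

65 4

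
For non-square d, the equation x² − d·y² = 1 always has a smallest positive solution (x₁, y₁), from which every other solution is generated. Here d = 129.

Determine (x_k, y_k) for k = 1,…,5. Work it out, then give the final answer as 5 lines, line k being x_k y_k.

16855 1484
568182049 50025640
19153416854935 1686364322916
645661681611676801 56847341275472720
21765255267976208106775 1916323872709821068284

d=129: √d = [11; 2,1,3,1,6,1,3,1,2,22] (ℓ=10, even), read p_9/q_9
step 0: (11, 1)  from 11·(1,0) + (0,1)
…
step 2: (34, 3)  from 1·(23,2) + (11,1)
…
step 5: (1079, 95)  from 6·(159,14) + (125,11)
…
step 8: (6031, 531)  from 1·(4793,422) + (1238,109)
step 9: (16855, 1484)  from 2·(6031,531) + (4793,422)
→ (16855, 1484).  Check: 16855²=284091025, 129·1484²=284091024, difference 1.
n=2: (16855,1484)∘(16855,1484) = (16855·16855+129·1484·1484, 16855·1484+1484·16855) = (568182049,50025640)
n=3: (568182049,50025640)∘(16855,1484) = (16855·568182049+129·1484·50025640, 16855·50025640+1484·568182049) = (19153416854935,1686364322916)
n=4: (19153416854935,1686364322916)∘(16855,1484) = (16855·19153416854935+129·1484·1686364322916, 16855·1686364322916+1484·19153416854935) = (645661681611676801,56847341275472720)
n=5: (645661681611676801,56847341275472720)∘(16855,1484) = (16855·645661681611676801+129·1484·56847341275472720, 16855·56847341275472720+1484·645661681611676801) = (21765255267976208106775,1916323872709821068284)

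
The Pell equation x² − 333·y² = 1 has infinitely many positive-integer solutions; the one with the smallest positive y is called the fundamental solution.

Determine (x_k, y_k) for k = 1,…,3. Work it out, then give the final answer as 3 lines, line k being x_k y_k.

73 4
10657 584
1555849 85260

d=333: √d = [18; 4,36] (ℓ=2, even), read p_1/q_1
step 0: (18, 1)  from 18·(1,0) + (0,1)
step 1: (73, 4)  from 4·(18,1) + (1,0)
→ (73, 4).  Check: 73²=5329, 333·4²=5328, difference 1.
(73+4√333)^2 = 10657 + 584√333
(73+4√333)^3 = 1555849 + 85260√333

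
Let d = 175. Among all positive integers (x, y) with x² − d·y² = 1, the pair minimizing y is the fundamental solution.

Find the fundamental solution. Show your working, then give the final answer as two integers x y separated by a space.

√175 → a₀=13, period (4,2,1,2,4,26); ℓ=6 even so k=5
i=0: a=13 ⇒ p=13, q=1
…
i=3: a=1 ⇒ p=172, q=13
i=4: a=2 ⇒ p=463, q=35
i=5: a=4 ⇒ p=2024, q=153
(x₁, y₁) = (2024, 153);  2024² − 175·153² = 1 ✓

2024 153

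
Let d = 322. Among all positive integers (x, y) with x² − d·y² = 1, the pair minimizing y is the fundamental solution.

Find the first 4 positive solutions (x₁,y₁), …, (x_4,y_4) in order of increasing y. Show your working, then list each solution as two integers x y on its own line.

d=322: √d = [17; 1,16,1,34] (ℓ=4, even), read p_3/q_3
k=0  a_k=17  p_k/q_k = 17/1
k=1  a_k=1  p_k/q_k = 18/1
k=2  a_k=16  p_k/q_k = 305/17
k=3  a_k=1  p_k/q_k = 323/18
(x₁, y₁) = (323, 18);  323² − 322·18² = 1 ✓
n=2: (323,18)∘(323,18) = (323·323+322·18·18, 323·18+18·323) = (208657,11628)
n=3: (208657,11628)∘(323,18) = (323·208657+322·18·11628, 323·11628+18·208657) = (134792099,7511670)
n=4: (134792099,7511670)∘(323,18) = (323·134792099+322·18·7511670, 323·7511670+18·134792099) = (87075487297,4852527192)

323 18
208657 11628
134792099 7511670
87075487297 4852527192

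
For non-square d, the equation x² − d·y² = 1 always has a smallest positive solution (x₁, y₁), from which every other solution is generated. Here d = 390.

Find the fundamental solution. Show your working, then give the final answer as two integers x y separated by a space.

79 4

[19; 1,2,1,38] for √390; ℓ=4 ⇒ convergent index 3
step 0: (19, 1)  from 19·(1,0) + (0,1)
…
step 2: (59, 3)  from 2·(20,1) + (19,1)
step 3: (79, 4)  from 1·(59,3) + (20,1)
(x₁, y₁) = (79, 4);  79² − 390·4² = 1 ✓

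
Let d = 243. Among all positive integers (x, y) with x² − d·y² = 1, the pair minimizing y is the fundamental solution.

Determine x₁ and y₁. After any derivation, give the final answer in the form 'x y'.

70226 4505

d=243: √d = [15; 1,1,2,3,15,3,2,1,1,30] (ℓ=10, even), read p_9/q_9
i=0: a=15 ⇒ p=15, q=1
i=1: a=1 ⇒ p=16, q=1
i=2: a=1 ⇒ p=31, q=2
…
i=8: a=1 ⇒ p=41325, q=2651
i=9: a=1 ⇒ p=70226, q=4505
(x₁, y₁) = (70226, 4505);  70226² − 243·4505² = 1 ✓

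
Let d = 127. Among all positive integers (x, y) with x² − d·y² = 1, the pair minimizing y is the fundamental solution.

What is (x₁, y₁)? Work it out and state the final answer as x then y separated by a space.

[11; 3,1,2,2,7,11,7,2,2,1,3,22] for √127; ℓ=12 ⇒ convergent index 11
step 0: (11, 1)  from 11·(1,0) + (0,1)
…
step 2: (45, 4)  from 1·(34,3) + (11,1)
…
step 6: (24218, 2149)  from 11·(2175,193) + (293,26)
step 7: (171701, 15236)  from 7·(24218,2149) + (2175,193)
step 8: (367620, 32621)  from 2·(171701,15236) + (24218,2149)
…
step 10: (1274561, 113099)  from 1·(906941,80478) + (367620,32621)
step 11: (4730624, 419775)  from 3·(1274561,113099) + (906941,80478)
fundamental: x₁=4730624, y₁=419775  (since 22378803429376 − 127·176211050625 = 1)

4730624 419775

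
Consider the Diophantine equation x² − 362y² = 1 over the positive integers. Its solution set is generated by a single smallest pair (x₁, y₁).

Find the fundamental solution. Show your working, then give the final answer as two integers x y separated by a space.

[19; 38] for √362; ℓ=1 ⇒ convergent index 1
step 0: (19, 1)  from 19·(1,0) + (0,1)
step 1: (723, 38)  from 38·(19,1) + (1,0)
(x₁, y₁) = (723, 38);  723² − 362·38² = 1 ✓

723 38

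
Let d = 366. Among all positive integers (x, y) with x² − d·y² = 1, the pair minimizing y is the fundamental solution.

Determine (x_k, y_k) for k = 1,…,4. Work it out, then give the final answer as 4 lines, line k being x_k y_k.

√366 → a₀=19, period (7,1,1,1,2,12,2,1,1,1,7,38); ℓ=12 even so k=11
k=0  a_k=19  p_k/q_k = 19/1
k=1  a_k=7  p_k/q_k = 134/7
…
k=3  a_k=1  p_k/q_k = 287/15
k=4  a_k=1  p_k/q_k = 440/23
…
k=8  a_k=1  p_k/q_k = 44499/2326
…
k=10  a_k=1  p_k/q_k = 119053/6223
k=11  a_k=7  p_k/q_k = 907925/47458
fundamental: x₁=907925, y₁=47458  (since 824327805625 − 366·2252261764 = 1)
(907925+47458√366)^2 = 1648655611249 + 86176609300√366
(907925+47458√366)^3 = 2993711291685588725 + 156483795997357542√366
(907925+47458√366)^4 = 5436130649005627630680001 + 284151100961715516031400√366

907925 47458
1648655611249 86176609300
2993711291685588725 156483795997357542
5436130649005627630680001 284151100961715516031400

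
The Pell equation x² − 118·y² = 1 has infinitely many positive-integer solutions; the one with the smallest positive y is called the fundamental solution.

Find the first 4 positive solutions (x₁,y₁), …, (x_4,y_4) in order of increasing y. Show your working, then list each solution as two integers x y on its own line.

d=118: √d = [10; 1,6,3,2,10,2,3,6,1,20] (ℓ=10, even), read p_9/q_9
step 0: (10, 1)  from 10·(1,0) + (0,1)
step 1: (11, 1)  from 1·(10,1) + (1,0)
…
step 4: (554, 51)  from 2·(239,22) + (76,7)
…
step 8: (264802, 24377)  from 6·(42115,3877) + (12112,1115)
step 9: (306917, 28254)  from 1·(264802,24377) + (42115,3877)
fundamental: x₁=306917, y₁=28254  (since 94198044889 − 118·798288516 = 1)
n=2: (306917,28254)∘(306917,28254) = (306917·306917+118·28254·28254, 306917·28254+28254·306917) = (188396089777,17343265836)
n=3: (188396089777,17343265836)∘(306917,28254) = (306917·188396089777+118·28254·17343265836, 306917·17343265836+28254·188396089777) = (115643925371868101,10645886241146970)
n=4: (115643925371868101,10645886241146970)∘(306917,28254) = (306917·115643925371868101+118·28254·10645886241146970, 306917·10645886241146970+28254·115643925371868101) = (70986173286526887819457,6534806934930865917144)

306917 28254
188396089777 17343265836
115643925371868101 10645886241146970
70986173286526887819457 6534806934930865917144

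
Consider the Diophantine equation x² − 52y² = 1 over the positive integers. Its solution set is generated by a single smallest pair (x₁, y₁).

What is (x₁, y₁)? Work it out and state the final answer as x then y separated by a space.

649 90

√52 → a₀=7, period (4,1,2,1,4,14); ℓ=6 even so k=5
step 0: (7, 1)  from 7·(1,0) + (0,1)
step 1: (29, 4)  from 4·(7,1) + (1,0)
step 2: (36, 5)  from 1·(29,4) + (7,1)
step 3: (101, 14)  from 2·(36,5) + (29,4)
step 4: (137, 19)  from 1·(101,14) + (36,5)
step 5: (649, 90)  from 4·(137,19) + (101,14)
→ (649, 90).  Check: 649²=421201, 52·90²=421200, difference 1.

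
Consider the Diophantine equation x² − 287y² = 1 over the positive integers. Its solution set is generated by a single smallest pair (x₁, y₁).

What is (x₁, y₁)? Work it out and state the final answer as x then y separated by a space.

√287 → a₀=16, period (1,15,1,32); ℓ=4 even so k=3
a_0=16:  p_0=16·1+0=16,  q_0=16·0+1=1
a_1=1:  p_1=1·16+1=17,  q_1=1·1+0=1
a_2=15:  p_2=15·17+16=271,  q_2=15·1+1=16
a_3=1:  p_3=1·271+17=288,  q_3=1·16+1=17
fundamental: x₁=288, y₁=17  (since 82944 − 287·289 = 1)

288 17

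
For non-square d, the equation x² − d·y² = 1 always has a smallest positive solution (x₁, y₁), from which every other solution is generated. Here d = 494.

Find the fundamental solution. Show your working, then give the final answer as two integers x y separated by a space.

73035 3286

√494 → a₀=22, period (4,2,2,1,2,1,2,2,4,44); ℓ=10 even so k=9
step 0: (22, 1)  from 22·(1,0) + (0,1)
…
step 2: (200, 9)  from 2·(89,4) + (22,1)
step 3: (489, 22)  from 2·(200,9) + (89,4)
…
step 6: (2556, 115)  from 1·(1867,84) + (689,31)
step 7: (6979, 314)  from 2·(2556,115) + (1867,84)
step 8: (16514, 743)  from 2·(6979,314) + (2556,115)
step 9: (73035, 3286)  from 4·(16514,743) + (6979,314)
(x₁, y₁) = (73035, 3286);  73035² − 494·3286² = 1 ✓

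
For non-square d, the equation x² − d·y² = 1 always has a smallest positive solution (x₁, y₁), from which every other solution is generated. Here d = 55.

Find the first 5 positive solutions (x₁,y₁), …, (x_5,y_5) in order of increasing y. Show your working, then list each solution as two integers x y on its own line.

89 12
15841 2136
2819609 380196
501874561 67672752
89330852249 12045369660

[7; 2,2,2,14] for √55; ℓ=4 ⇒ convergent index 3
a_0=7:  p_0=7·1+0=7,  q_0=7·0+1=1
…
a_2=2:  p_2=2·15+7=37,  q_2=2·2+1=5
a_3=2:  p_3=2·37+15=89,  q_3=2·5+2=12
(x₁, y₁) = (89, 12);  89² − 55·12² = 1 ✓
(x_2, y_2) = (89·89 + 55·12·12, 89·12 + 12·89) = (15841, 2136)
(x_3, y_3) = (89·15841 + 55·12·2136, 89·2136 + 12·15841) = (2819609, 380196)
(x_4, y_4) = (89·2819609 + 55·12·380196, 89·380196 + 12·2819609) = (501874561, 67672752)
(x_5, y_5) = (89·501874561 + 55·12·67672752, 89·67672752 + 12·501874561) = (89330852249, 12045369660)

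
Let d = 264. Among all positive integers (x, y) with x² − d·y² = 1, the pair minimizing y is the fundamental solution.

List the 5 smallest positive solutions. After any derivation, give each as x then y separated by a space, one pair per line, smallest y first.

√264 = [16; 4,32, …], period ℓ=2 (even) → k=1
a_0=16:  p_0=16·1+0=16,  q_0=16·0+1=1
a_1=4:  p_1=4·16+1=65,  q_1=4·1+0=4
(x₁, y₁) = (65, 4);  65² − 264·4² = 1 ✓
(x_2, y_2) = (65·65 + 264·4·4, 65·4 + 4·65) = (8449, 520)
(x_3, y_3) = (65·8449 + 264·4·520, 65·520 + 4·8449) = (1098305, 67596)
(x_4, y_4) = (65·1098305 + 264·4·67596, 65·67596 + 4·1098305) = (142771201, 8786960)
(x_5, y_5) = (65·142771201 + 264·4·8786960, 65·8786960 + 4·142771201) = (18559157825, 1142237204)

65 4
8449 520
1098305 67596
142771201 8786960
18559157825 1142237204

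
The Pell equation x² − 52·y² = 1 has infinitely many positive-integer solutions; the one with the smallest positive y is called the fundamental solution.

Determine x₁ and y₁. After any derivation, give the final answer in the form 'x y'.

649 90

√52 → a₀=7, period (4,1,2,1,4,14); ℓ=6 even so k=5
i=0: a=7 ⇒ p=7, q=1
…
i=2: a=1 ⇒ p=36, q=5
i=3: a=2 ⇒ p=101, q=14
i=4: a=1 ⇒ p=137, q=19
i=5: a=4 ⇒ p=649, q=90
fundamental: x₁=649, y₁=90  (since 421201 − 52·8100 = 1)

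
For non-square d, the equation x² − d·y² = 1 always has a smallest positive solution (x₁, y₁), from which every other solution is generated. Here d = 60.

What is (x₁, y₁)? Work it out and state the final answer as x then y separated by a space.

[7; 1,2,1,14] for √60; ℓ=4 ⇒ convergent index 3
step 0: (7, 1)  from 7·(1,0) + (0,1)
…
step 2: (23, 3)  from 2·(8,1) + (7,1)
step 3: (31, 4)  from 1·(23,3) + (8,1)
fundamental: x₁=31, y₁=4  (since 961 − 60·16 = 1)

31 4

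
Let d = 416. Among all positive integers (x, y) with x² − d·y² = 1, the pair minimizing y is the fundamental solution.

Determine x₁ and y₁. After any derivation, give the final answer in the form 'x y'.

5201 255

√416 = [20; 2,1,1,9,1,1,2,40, …], period ℓ=8 (even) → k=7
k=0  a_k=20  p_k/q_k = 20/1
k=1  a_k=2  p_k/q_k = 41/2
k=2  a_k=1  p_k/q_k = 61/3
…
k=5  a_k=1  p_k/q_k = 1081/53
k=6  a_k=1  p_k/q_k = 2060/101
k=7  a_k=2  p_k/q_k = 5201/255
(x₁, y₁) = (5201, 255);  5201² − 416·255² = 1 ✓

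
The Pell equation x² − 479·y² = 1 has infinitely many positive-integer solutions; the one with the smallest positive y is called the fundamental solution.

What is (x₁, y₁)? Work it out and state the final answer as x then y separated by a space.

√479 → a₀=21, period (1,7,1,3,2,21,2,3,1,7,1,42); ℓ=12 even so k=11
step 0: (21, 1)  from 21·(1,0) + (0,1)
…
step 3: (197, 9)  from 1·(175,8) + (22,1)
step 4: (766, 35)  from 3·(197,9) + (175,8)
step 5: (1729, 79)  from 2·(766,35) + (197,9)
…
step 9: (340591, 15562)  from 1·(264712,12095) + (75879,3467)
step 10: (2648849, 121029)  from 7·(340591,15562) + (264712,12095)
step 11: (2989440, 136591)  from 1·(2648849,121029) + (340591,15562)
fundamental: x₁=2989440, y₁=136591  (since 8936751513600 − 479·18657101281 = 1)

2989440 136591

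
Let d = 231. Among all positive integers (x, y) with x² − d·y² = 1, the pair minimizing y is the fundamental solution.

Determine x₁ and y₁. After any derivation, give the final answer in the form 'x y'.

[15; 5,30] for √231; ℓ=2 ⇒ convergent index 1
a_0=15:  p_0=15·1+0=15,  q_0=15·0+1=1
a_1=5:  p_1=5·15+1=76,  q_1=5·1+0=5
→ (76, 5).  Check: 76²=5776, 231·5²=5775, difference 1.

76 5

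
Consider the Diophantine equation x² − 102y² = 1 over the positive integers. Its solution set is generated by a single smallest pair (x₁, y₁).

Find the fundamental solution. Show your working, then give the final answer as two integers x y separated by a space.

101 10

[10; 10,20] for √102; ℓ=2 ⇒ convergent index 1
step 0: (10, 1)  from 10·(1,0) + (0,1)
step 1: (101, 10)  from 10·(10,1) + (1,0)
(x₁, y₁) = (101, 10);  101² − 102·10² = 1 ✓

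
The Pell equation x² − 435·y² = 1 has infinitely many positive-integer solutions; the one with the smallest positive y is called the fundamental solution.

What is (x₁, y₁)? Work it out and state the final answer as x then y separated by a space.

√435 = [20; 1,5,1,40, …], period ℓ=4 (even) → k=3
step 0: (20, 1)  from 20·(1,0) + (0,1)
step 1: (21, 1)  from 1·(20,1) + (1,0)
step 2: (125, 6)  from 5·(21,1) + (20,1)
step 3: (146, 7)  from 1·(125,6) + (21,1)
(x₁, y₁) = (146, 7);  146² − 435·7² = 1 ✓

146 7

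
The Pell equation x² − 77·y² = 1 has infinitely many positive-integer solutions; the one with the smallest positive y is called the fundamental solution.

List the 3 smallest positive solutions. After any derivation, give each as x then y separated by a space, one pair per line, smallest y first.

d=77: √d = [8; 1,3,2,3,1,16] (ℓ=6, even), read p_5/q_5
k=0  a_k=8  p_k/q_k = 8/1
…
k=2  a_k=3  p_k/q_k = 35/4
k=3  a_k=2  p_k/q_k = 79/9
k=4  a_k=3  p_k/q_k = 272/31
k=5  a_k=1  p_k/q_k = 351/40
(x₁, y₁) = (351, 40);  351² − 77·40² = 1 ✓
(351+40√77)^2 = 246401 + 28080√77
(351+40√77)^3 = 172973151 + 19712120√77

351 40
246401 28080
172973151 19712120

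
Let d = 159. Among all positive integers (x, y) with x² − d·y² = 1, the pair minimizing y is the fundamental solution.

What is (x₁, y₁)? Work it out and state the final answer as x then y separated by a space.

1324 105

√159 = [12; 1,1,1,1,3,1,1,1,1,24, …], period ℓ=10 (even) → k=9
i=0: a=12 ⇒ p=12, q=1
…
i=3: a=1 ⇒ p=38, q=3
…
i=8: a=1 ⇒ p=807, q=64
i=9: a=1 ⇒ p=1324, q=105
→ (1324, 105).  Check: 1324²=1752976, 159·105²=1752975, difference 1.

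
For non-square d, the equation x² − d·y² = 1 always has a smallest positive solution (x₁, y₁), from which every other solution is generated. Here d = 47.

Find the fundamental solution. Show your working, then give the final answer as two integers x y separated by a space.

[6; 1,5,1,12] for √47; ℓ=4 ⇒ convergent index 3
k=0  a_k=6  p_k/q_k = 6/1
k=1  a_k=1  p_k/q_k = 7/1
k=2  a_k=5  p_k/q_k = 41/6
k=3  a_k=1  p_k/q_k = 48/7
→ (48, 7).  Check: 48²=2304, 47·7²=2303, difference 1.

48 7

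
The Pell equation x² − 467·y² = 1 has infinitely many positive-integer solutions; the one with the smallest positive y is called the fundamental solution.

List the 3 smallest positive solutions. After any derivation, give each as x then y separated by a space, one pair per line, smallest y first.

1625626 75225
5285319783751 244575431700
17183906517558380626 795176361465413175

√467 → a₀=21, period (1,1,1,1,3,…,1,1,42); ℓ=14 even so k=13
step 0: (21, 1)  from 21·(1,0) + (0,1)
step 1: (22, 1)  from 1·(21,1) + (1,0)
step 2: (43, 2)  from 1·(22,1) + (21,1)
…
step 4: (108, 5)  from 1·(65,3) + (43,2)
step 5: (389, 18)  from 3·(108,5) + (65,3)
step 6: (1275, 59)  from 3·(389,18) + (108,5)
…
step 8: (82767, 3830)  from 3·(27164,1257) + (1275,59)
step 9: (275465, 12747)  from 3·(82767,3830) + (27164,1257)
step 10: (358232, 16577)  from 1·(275465,12747) + (82767,3830)
step 11: (633697, 29324)  from 1·(358232,16577) + (275465,12747)
step 12: (991929, 45901)  from 1·(633697,29324) + (358232,16577)
step 13: (1625626, 75225)  from 1·(991929,45901) + (633697,29324)
→ (1625626, 75225).  Check: 1625626²=2642659891876, 467·75225²=2642659891875, difference 1.
k=2:  x_2 = 1625626·1625626+467·75225·75225 = 5285319783751,  y_2 = 1625626·75225+75225·1625626 = 244575431700
k=3:  x_3 = 1625626·5285319783751+467·75225·244575431700 = 17183906517558380626,  y_3 = 1625626·244575431700+75225·5285319783751 = 795176361465413175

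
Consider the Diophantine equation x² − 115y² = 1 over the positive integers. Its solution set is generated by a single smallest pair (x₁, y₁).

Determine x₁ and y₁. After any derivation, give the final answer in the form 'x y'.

√115 = [10; 1,2,1,1,1,1,1,2,1,20, …], period ℓ=10 (even) → k=9
i=0: a=10 ⇒ p=10, q=1
i=1: a=1 ⇒ p=11, q=1
…
i=3: a=1 ⇒ p=43, q=4
…
i=8: a=2 ⇒ p=815, q=76
i=9: a=1 ⇒ p=1126, q=105
fundamental: x₁=1126, y₁=105  (since 1267876 − 115·11025 = 1)

1126 105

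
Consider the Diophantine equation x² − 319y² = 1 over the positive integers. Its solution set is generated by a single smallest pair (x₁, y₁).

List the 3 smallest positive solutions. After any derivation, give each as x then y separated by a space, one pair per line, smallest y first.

12901780 722361
332911854336799 18639485405160
8590311008090840302660 480965080021169647239

[17; 1,6,5,1,4,…,6,1,34] for √319; ℓ=14 ⇒ convergent index 13
i=0: a=17 ⇒ p=17, q=1
…
i=2: a=6 ⇒ p=125, q=7
i=3: a=5 ⇒ p=643, q=36
i=4: a=1 ⇒ p=768, q=43
i=5: a=4 ⇒ p=3715, q=208
…
i=11: a=5 ⇒ p=1798881, q=100718
i=12: a=6 ⇒ p=11102899, q=621643
i=13: a=1 ⇒ p=12901780, q=722361
→ (12901780, 722361).  Check: 12901780²=166455927168400, 319·722361²=166455927168399, difference 1.
k=2:  x_2 = 12901780·12901780+319·722361·722361 = 332911854336799,  y_2 = 12901780·722361+722361·12901780 = 18639485405160
k=3:  x_3 = 12901780·332911854336799+319·722361·18639485405160 = 8590311008090840302660,  y_3 = 12901780·18639485405160+722361·332911854336799 = 480965080021169647239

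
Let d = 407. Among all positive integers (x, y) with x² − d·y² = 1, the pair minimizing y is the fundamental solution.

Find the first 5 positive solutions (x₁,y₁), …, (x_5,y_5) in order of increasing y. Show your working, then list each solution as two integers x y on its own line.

2663 132
14183137 703032
75539384999 3744348300
402322750321537 19942398342768
2142770892673121063 106213209829234068

d=407: √d = [20; 5,1,2,1,5,40] (ℓ=6, even), read p_5/q_5
a_0=20:  p_0=20·1+0=20,  q_0=20·0+1=1
…
a_2=1:  p_2=1·101+20=121,  q_2=1·5+1=6
a_3=2:  p_3=2·121+101=343,  q_3=2·6+5=17
a_4=1:  p_4=1·343+121=464,  q_4=1·17+6=23
a_5=5:  p_5=5·464+343=2663,  q_5=5·23+17=132
→ (2663, 132).  Check: 2663²=7091569, 407·132²=7091568, difference 1.
n=2: (2663,132)∘(2663,132) = (2663·2663+407·132·132, 2663·132+132·2663) = (14183137,703032)
n=3: (14183137,703032)∘(2663,132) = (2663·14183137+407·132·703032, 2663·703032+132·14183137) = (75539384999,3744348300)
n=4: (75539384999,3744348300)∘(2663,132) = (2663·75539384999+407·132·3744348300, 2663·3744348300+132·75539384999) = (402322750321537,19942398342768)
n=5: (402322750321537,19942398342768)∘(2663,132) = (2663·402322750321537+407·132·19942398342768, 2663·19942398342768+132·402322750321537) = (2142770892673121063,106213209829234068)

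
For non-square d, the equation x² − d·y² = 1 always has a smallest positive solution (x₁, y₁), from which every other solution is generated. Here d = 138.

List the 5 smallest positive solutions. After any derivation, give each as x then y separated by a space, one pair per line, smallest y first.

[11; 1,2,1,22] for √138; ℓ=4 ⇒ convergent index 3
i=0: a=11 ⇒ p=11, q=1
…
i=2: a=2 ⇒ p=35, q=3
i=3: a=1 ⇒ p=47, q=4
fundamental: x₁=47, y₁=4  (since 2209 − 138·16 = 1)
(47+4√138)^2 = 4417 + 376√138
(47+4√138)^3 = 415151 + 35340√138
(47+4√138)^4 = 39019777 + 3321584√138
(47+4√138)^5 = 3667443887 + 312193556√138

47 4
4417 376
415151 35340
39019777 3321584
3667443887 312193556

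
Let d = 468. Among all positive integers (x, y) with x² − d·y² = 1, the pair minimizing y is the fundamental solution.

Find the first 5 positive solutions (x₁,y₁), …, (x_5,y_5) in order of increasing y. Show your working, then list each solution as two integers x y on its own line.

√468 = [21; 1,1,1,2,1,1,1,42, …], period ℓ=8 (even) → k=7
a_0=21:  p_0=21·1+0=21,  q_0=21·0+1=1
…
a_2=1:  p_2=1·22+21=43,  q_2=1·1+1=2
…
a_4=2:  p_4=2·65+43=173,  q_4=2·3+2=8
…
a_6=1:  p_6=1·238+173=411,  q_6=1·11+8=19
a_7=1:  p_7=1·411+238=649,  q_7=1·19+11=30
fundamental: x₁=649, y₁=30  (since 421201 − 468·900 = 1)
k=2:  x_2 = 649·649+468·30·30 = 842401,  y_2 = 649·30+30·649 = 38940
k=3:  x_3 = 649·842401+468·30·38940 = 1093435849,  y_3 = 649·38940+30·842401 = 50544090
k=4:  x_4 = 649·1093435849+468·30·50544090 = 1419278889601,  y_4 = 649·50544090+30·1093435849 = 65606189880
k=5:  x_5 = 649·1419278889601+468·30·65606189880 = 1842222905266249,  y_5 = 649·65606189880+30·1419278889601 = 85156783920150

649 30
842401 38940
1093435849 50544090
1419278889601 65606189880
1842222905266249 85156783920150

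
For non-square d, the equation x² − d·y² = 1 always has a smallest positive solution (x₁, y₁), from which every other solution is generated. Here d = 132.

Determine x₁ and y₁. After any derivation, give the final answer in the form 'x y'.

23 2

[11; 2,22] for √132; ℓ=2 ⇒ convergent index 1
k=0  a_k=11  p_k/q_k = 11/1
k=1  a_k=2  p_k/q_k = 23/2
(x₁, y₁) = (23, 2);  23² − 132·2² = 1 ✓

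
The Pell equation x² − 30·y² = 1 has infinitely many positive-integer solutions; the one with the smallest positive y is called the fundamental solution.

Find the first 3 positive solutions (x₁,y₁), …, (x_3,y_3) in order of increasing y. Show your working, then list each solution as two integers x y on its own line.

11 2
241 44
5291 966

√30 → a₀=5, period (2,10); ℓ=2 even so k=1
step 0: (5, 1)  from 5·(1,0) + (0,1)
step 1: (11, 2)  from 2·(5,1) + (1,0)
(x₁, y₁) = (11, 2);  11² − 30·2² = 1 ✓
k=2:  x_2 = 11·11+30·2·2 = 241,  y_2 = 11·2+2·11 = 44
k=3:  x_3 = 11·241+30·2·44 = 5291,  y_3 = 11·44+2·241 = 966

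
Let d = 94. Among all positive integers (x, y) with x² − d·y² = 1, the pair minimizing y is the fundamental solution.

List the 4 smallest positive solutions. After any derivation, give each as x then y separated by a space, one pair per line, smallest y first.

2143295 221064
9187426914049 947610731760
39382732335491159615 4062018686654877336
168817626601983862467148801 17412208682026983028992480

√94 = [9; 1,2,3,1,1,…,2,1,18, …], period ℓ=16 (even) → k=15
k=0  a_k=9  p_k/q_k = 9/1
k=1  a_k=1  p_k/q_k = 10/1
…
k=3  a_k=3  p_k/q_k = 97/10
k=4  a_k=1  p_k/q_k = 126/13
k=5  a_k=1  p_k/q_k = 223/23
…
k=7  a_k=1  p_k/q_k = 1464/151
…
k=9  a_k=1  p_k/q_k = 14417/1487
k=10  a_k=5  p_k/q_k = 85038/8771
…
k=12  a_k=1  p_k/q_k = 184493/19029
…
k=14  a_k=2  p_k/q_k = 1490361/153719
k=15  a_k=1  p_k/q_k = 2143295/221064
(x₁, y₁) = (2143295, 221064);  2143295² − 94·221064² = 1 ✓
(2143295+221064√94)^2 = 9187426914049 + 947610731760√94
(2143295+221064√94)^3 = 39382732335491159615 + 4062018686654877336√94
(2143295+221064√94)^4 = 168817626601983862467148801 + 17412208682026983028992480√94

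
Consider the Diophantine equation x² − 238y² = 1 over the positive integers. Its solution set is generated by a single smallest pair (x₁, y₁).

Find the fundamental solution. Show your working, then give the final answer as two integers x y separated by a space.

[15; 2,2,1,14,1,2,2,30] for √238; ℓ=8 ⇒ convergent index 7
a_0=15:  p_0=15·1+0=15,  q_0=15·0+1=1
a_1=2:  p_1=2·15+1=31,  q_1=2·1+0=2
a_2=2:  p_2=2·31+15=77,  q_2=2·2+1=5
a_3=1:  p_3=1·77+31=108,  q_3=1·5+2=7
a_4=14:  p_4=14·108+77=1589,  q_4=14·7+5=103
a_5=1:  p_5=1·1589+108=1697,  q_5=1·103+7=110
a_6=2:  p_6=2·1697+1589=4983,  q_6=2·110+103=323
a_7=2:  p_7=2·4983+1697=11663,  q_7=2·323+110=756
(x₁, y₁) = (11663, 756);  11663² − 238·756² = 1 ✓

11663 756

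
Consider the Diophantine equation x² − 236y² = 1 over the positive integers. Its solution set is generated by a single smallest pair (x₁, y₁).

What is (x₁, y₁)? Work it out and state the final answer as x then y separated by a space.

√236 = [15; 2,1,3,5,1,6,1,5,3,1,2,30, …], period ℓ=12 (even) → k=11
a_0=15:  p_0=15·1+0=15,  q_0=15·0+1=1
…
a_2=1:  p_2=1·31+15=46,  q_2=1·2+1=3
…
a_4=5:  p_4=5·169+46=891,  q_4=5·11+3=58
a_5=1:  p_5=1·891+169=1060,  q_5=1·58+11=69
a_6=6:  p_6=6·1060+891=7251,  q_6=6·69+58=472
a_7=1:  p_7=1·7251+1060=8311,  q_7=1·472+69=541
a_8=5:  p_8=5·8311+7251=48806,  q_8=5·541+472=3177
a_9=3:  p_9=3·48806+8311=154729,  q_9=3·3177+541=10072
a_10=1:  p_10=1·154729+48806=203535,  q_10=1·10072+3177=13249
a_11=2:  p_11=2·203535+154729=561799,  q_11=2·13249+10072=36570
→ (561799, 36570).  Check: 561799²=315618116401, 236·36570²=315618116400, difference 1.

561799 36570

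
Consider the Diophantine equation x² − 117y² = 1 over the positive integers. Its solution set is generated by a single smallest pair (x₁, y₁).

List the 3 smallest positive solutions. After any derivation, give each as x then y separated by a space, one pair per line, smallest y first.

√117 = [10; 1,4,2,4,1,20, …], period ℓ=6 (even) → k=5
k=0  a_k=10  p_k/q_k = 10/1
…
k=2  a_k=4  p_k/q_k = 54/5
…
k=4  a_k=4  p_k/q_k = 530/49
k=5  a_k=1  p_k/q_k = 649/60
→ (649, 60).  Check: 649²=421201, 117·60²=421200, difference 1.
(x_2, y_2) = (649·649 + 117·60·60, 649·60 + 60·649) = (842401, 77880)
(x_3, y_3) = (649·842401 + 117·60·77880, 649·77880 + 60·842401) = (1093435849, 101088180)

649 60
842401 77880
1093435849 101088180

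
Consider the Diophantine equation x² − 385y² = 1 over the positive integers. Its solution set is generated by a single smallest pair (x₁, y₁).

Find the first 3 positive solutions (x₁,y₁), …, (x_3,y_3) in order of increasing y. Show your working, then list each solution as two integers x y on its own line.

95831 4884
18367161121 936077208
3520286834677271 179410429834812

√385 = [19; 1,1,1,1,1,…,1,1,38, …], period ℓ=16 (even) → k=15
i=0: a=19 ⇒ p=19, q=1
i=1: a=1 ⇒ p=20, q=1
i=2: a=1 ⇒ p=39, q=2
…
i=5: a=1 ⇒ p=157, q=8
i=6: a=3 ⇒ p=569, q=29
i=7: a=1 ⇒ p=726, q=37
i=8: a=2 ⇒ p=2021, q=103
i=9: a=1 ⇒ p=2747, q=140
…
i=11: a=1 ⇒ p=13009, q=663
i=12: a=1 ⇒ p=23271, q=1186
i=13: a=1 ⇒ p=36280, q=1849
i=14: a=1 ⇒ p=59551, q=3035
i=15: a=1 ⇒ p=95831, q=4884
fundamental: x₁=95831, y₁=4884  (since 9183580561 − 385·23853456 = 1)
(x_2, y_2) = (95831·95831 + 385·4884·4884, 95831·4884 + 4884·95831) = (18367161121, 936077208)
(x_3, y_3) = (95831·18367161121 + 385·4884·936077208, 95831·936077208 + 4884·18367161121) = (3520286834677271, 179410429834812)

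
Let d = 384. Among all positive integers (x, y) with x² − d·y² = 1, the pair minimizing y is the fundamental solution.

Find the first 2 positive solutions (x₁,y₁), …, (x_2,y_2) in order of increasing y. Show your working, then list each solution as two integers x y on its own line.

4801 245
46099201 2352490

√384 = [19; 1,1,2,9,2,1,1,38, …], period ℓ=8 (even) → k=7
k=0  a_k=19  p_k/q_k = 19/1
k=1  a_k=1  p_k/q_k = 20/1
k=2  a_k=1  p_k/q_k = 39/2
k=3  a_k=2  p_k/q_k = 98/5
k=4  a_k=9  p_k/q_k = 921/47
…
k=6  a_k=1  p_k/q_k = 2861/146
k=7  a_k=1  p_k/q_k = 4801/245
(x₁, y₁) = (4801, 245);  4801² − 384·245² = 1 ✓
n=2: (4801,245)∘(4801,245) = (4801·4801+384·245·245, 4801·245+245·4801) = (46099201,2352490)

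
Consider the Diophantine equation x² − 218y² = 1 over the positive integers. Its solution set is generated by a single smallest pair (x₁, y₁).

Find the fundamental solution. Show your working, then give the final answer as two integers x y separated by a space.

√218 = [14; 1,3,3,1,28, …], period ℓ=5 (odd) → k=9
step 0: (14, 1)  from 14·(1,0) + (0,1)
step 1: (15, 1)  from 1·(14,1) + (1,0)
step 2: (59, 4)  from 3·(15,1) + (14,1)
step 3: (192, 13)  from 3·(59,4) + (15,1)
step 4: (251, 17)  from 1·(192,13) + (59,4)
step 5: (7220, 489)  from 28·(251,17) + (192,13)
step 6: (7471, 506)  from 1·(7220,489) + (251,17)
step 7: (29633, 2007)  from 3·(7471,506) + (7220,489)
step 8: (96370, 6527)  from 3·(29633,2007) + (7471,506)
step 9: (126003, 8534)  from 1·(96370,6527) + (29633,2007)
fundamental: x₁=126003, y₁=8534  (since 15876756009 − 218·72829156 = 1)

126003 8534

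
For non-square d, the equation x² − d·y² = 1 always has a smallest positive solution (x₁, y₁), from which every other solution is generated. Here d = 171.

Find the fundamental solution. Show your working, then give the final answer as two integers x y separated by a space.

170 13

√171 → a₀=13, period (13,26); ℓ=2 even so k=1
step 0: (13, 1)  from 13·(1,0) + (0,1)
step 1: (170, 13)  from 13·(13,1) + (1,0)
fundamental: x₁=170, y₁=13  (since 28900 − 171·169 = 1)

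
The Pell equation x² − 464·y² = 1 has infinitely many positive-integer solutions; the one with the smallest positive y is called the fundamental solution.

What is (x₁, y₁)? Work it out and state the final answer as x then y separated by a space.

√464 = [21; 1,1,5,1,1,1,5,1,1,42, …], period ℓ=10 (even) → k=9
k=0  a_k=21  p_k/q_k = 21/1
k=1  a_k=1  p_k/q_k = 22/1
k=2  a_k=1  p_k/q_k = 43/2
…
k=4  a_k=1  p_k/q_k = 280/13
…
k=6  a_k=1  p_k/q_k = 797/37
k=7  a_k=5  p_k/q_k = 4502/209
k=8  a_k=1  p_k/q_k = 5299/246
k=9  a_k=1  p_k/q_k = 9801/455
→ (9801, 455).  Check: 9801²=96059601, 464·455²=96059600, difference 1.

9801 455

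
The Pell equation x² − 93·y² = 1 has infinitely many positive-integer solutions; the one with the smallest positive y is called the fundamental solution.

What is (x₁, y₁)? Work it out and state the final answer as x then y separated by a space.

12151 1260

√93 = [9; 1,1,1,4,6,4,1,1,1,18, …], period ℓ=10 (even) → k=9
step 0: (9, 1)  from 9·(1,0) + (0,1)
…
step 2: (19, 2)  from 1·(10,1) + (9,1)
step 3: (29, 3)  from 1·(19,2) + (10,1)
…
step 8: (7821, 811)  from 1·(4330,449) + (3491,362)
step 9: (12151, 1260)  from 1·(7821,811) + (4330,449)
fundamental: x₁=12151, y₁=1260  (since 147646801 − 93·1587600 = 1)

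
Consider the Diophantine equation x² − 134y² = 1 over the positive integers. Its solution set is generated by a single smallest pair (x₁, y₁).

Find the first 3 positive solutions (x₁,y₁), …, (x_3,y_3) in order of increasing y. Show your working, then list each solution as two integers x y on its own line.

√134 → a₀=11, period (1,1,2,1,3,…,1,1,22); ℓ=14 even so k=13
k=0  a_k=11  p_k/q_k = 11/1
…
k=2  a_k=1  p_k/q_k = 23/2
k=3  a_k=2  p_k/q_k = 58/5
…
k=5  a_k=3  p_k/q_k = 301/26
k=6  a_k=1  p_k/q_k = 382/33
k=7  a_k=10  p_k/q_k = 4121/356
…
k=10  a_k=1  p_k/q_k = 22133/1912
…
k=12  a_k=1  p_k/q_k = 84029/7259
k=13  a_k=1  p_k/q_k = 145925/12606
(x₁, y₁) = (145925, 12606);  145925² − 134·12606² = 1 ✓
(x_2, y_2) = (145925·145925 + 134·12606·12606, 145925·12606 + 12606·145925) = (42588211249, 3679061100)
(x_3, y_3) = (145925·42588211249 + 134·12606·3679061100, 145925·3679061100 + 12606·42588211249) = (12429369452874725, 1073733982022394)

145925 12606
42588211249 3679061100
12429369452874725 1073733982022394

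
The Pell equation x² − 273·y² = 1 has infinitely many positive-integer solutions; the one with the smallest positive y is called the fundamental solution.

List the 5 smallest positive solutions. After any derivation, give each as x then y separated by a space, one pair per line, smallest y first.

727 44
1057057 63976
1536960151 93021060
2234739002497 135252557264
3249308972670487 196657125240796

√273 = [16; 1,1,10,1,1,32, …], period ℓ=6 (even) → k=5
a_0=16:  p_0=16·1+0=16,  q_0=16·0+1=1
a_1=1:  p_1=1·16+1=17,  q_1=1·1+0=1
…
a_3=10:  p_3=10·33+17=347,  q_3=10·2+1=21
a_4=1:  p_4=1·347+33=380,  q_4=1·21+2=23
a_5=1:  p_5=1·380+347=727,  q_5=1·23+21=44
(x₁, y₁) = (727, 44);  727² − 273·44² = 1 ✓
(727+44√273)^2 = 1057057 + 63976√273
(727+44√273)^3 = 1536960151 + 93021060√273
(727+44√273)^4 = 2234739002497 + 135252557264√273
(727+44√273)^5 = 3249308972670487 + 196657125240796√273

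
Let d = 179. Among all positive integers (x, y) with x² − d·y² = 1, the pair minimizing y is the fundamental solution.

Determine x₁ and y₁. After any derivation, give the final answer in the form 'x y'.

4190210 313191

d=179: √d = [13; 2,1,1,1,3,…,1,2,26] (ℓ=14, even), read p_13/q_13
k=0  a_k=13  p_k/q_k = 13/1
k=1  a_k=2  p_k/q_k = 27/2
…
k=3  a_k=1  p_k/q_k = 67/5
k=4  a_k=1  p_k/q_k = 107/8
…
k=6  a_k=5  p_k/q_k = 2047/153
k=7  a_k=13  p_k/q_k = 26999/2018
k=8  a_k=5  p_k/q_k = 137042/10243
k=9  a_k=3  p_k/q_k = 438125/32747
k=10  a_k=1  p_k/q_k = 575167/42990
…
k=12  a_k=1  p_k/q_k = 1588459/118727
k=13  a_k=2  p_k/q_k = 4190210/313191
(x₁, y₁) = (4190210, 313191);  4190210² − 179·313191² = 1 ✓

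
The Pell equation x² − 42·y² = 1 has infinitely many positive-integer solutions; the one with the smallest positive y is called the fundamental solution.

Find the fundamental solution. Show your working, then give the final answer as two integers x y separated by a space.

d=42: √d = [6; 2,12] (ℓ=2, even), read p_1/q_1
k=0  a_k=6  p_k/q_k = 6/1
k=1  a_k=2  p_k/q_k = 13/2
(x₁, y₁) = (13, 2);  13² − 42·2² = 1 ✓

13 2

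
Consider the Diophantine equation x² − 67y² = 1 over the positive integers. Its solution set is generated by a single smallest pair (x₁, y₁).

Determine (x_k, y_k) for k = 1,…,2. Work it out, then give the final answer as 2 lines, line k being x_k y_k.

√67 = [8; 5,2,1,1,7,1,1,2,5,16, …], period ℓ=10 (even) → k=9
step 0: (8, 1)  from 8·(1,0) + (0,1)
…
step 2: (90, 11)  from 2·(41,5) + (8,1)
step 3: (131, 16)  from 1·(90,11) + (41,5)
step 4: (221, 27)  from 1·(131,16) + (90,11)
…
step 8: (9053, 1106)  from 2·(3577,437) + (1899,232)
step 9: (48842, 5967)  from 5·(9053,1106) + (3577,437)
fundamental: x₁=48842, y₁=5967  (since 2385540964 − 67·35605089 = 1)
(48842+5967√67)^2 = 4771081927 + 582880428√67

48842 5967
4771081927 582880428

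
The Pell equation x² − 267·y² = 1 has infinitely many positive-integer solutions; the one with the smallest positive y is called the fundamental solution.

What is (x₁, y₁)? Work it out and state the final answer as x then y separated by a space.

2402 147

√267 → a₀=16, period (2,1,15,1,2,32); ℓ=6 even so k=5
step 0: (16, 1)  from 16·(1,0) + (0,1)
…
step 2: (49, 3)  from 1·(33,2) + (16,1)
…
step 4: (817, 50)  from 1·(768,47) + (49,3)
step 5: (2402, 147)  from 2·(817,50) + (768,47)
(x₁, y₁) = (2402, 147);  2402² − 267·147² = 1 ✓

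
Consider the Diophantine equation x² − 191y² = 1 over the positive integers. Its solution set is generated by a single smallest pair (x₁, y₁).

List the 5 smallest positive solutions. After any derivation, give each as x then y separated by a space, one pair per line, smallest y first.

8994000 650783
161784071999999 11706284604000
2910171887135973018000 210572647456751349217
52348171905801720863712000001 3787780782452031563430792000
941638916241558444724564320044970000 68134600714746933190345629744650783

√191 = [13; 1,4,1,1,3,…,4,1,26, …], period ℓ=16 (even) → k=15
k=0  a_k=13  p_k/q_k = 13/1
k=1  a_k=1  p_k/q_k = 14/1
…
k=3  a_k=1  p_k/q_k = 83/6
…
k=5  a_k=3  p_k/q_k = 539/39
k=6  a_k=2  p_k/q_k = 1230/89
k=7  a_k=2  p_k/q_k = 2999/217
k=8  a_k=13  p_k/q_k = 40217/2910
k=9  a_k=2  p_k/q_k = 83433/6037
k=10  a_k=2  p_k/q_k = 207083/14984
k=11  a_k=3  p_k/q_k = 704682/50989
k=12  a_k=1  p_k/q_k = 911765/65973
k=13  a_k=1  p_k/q_k = 1616447/116962
k=14  a_k=4  p_k/q_k = 7377553/533821
k=15  a_k=1  p_k/q_k = 8994000/650783
fundamental: x₁=8994000, y₁=650783  (since 80892036000000 − 191·423518513089 = 1)
n=2: (8994000,650783)∘(8994000,650783) = (8994000·8994000+191·650783·650783, 8994000·650783+650783·8994000) = (161784071999999,11706284604000)
n=3: (161784071999999,11706284604000)∘(8994000,650783) = (8994000·161784071999999+191·650783·11706284604000, 8994000·11706284604000+650783·161784071999999) = (2910171887135973018000,210572647456751349217)
n=4: (2910171887135973018000,210572647456751349217)∘(8994000,650783) = (8994000·2910171887135973018000+191·650783·210572647456751349217, 8994000·210572647456751349217+650783·2910171887135973018000) = (52348171905801720863712000001,3787780782452031563430792000)
n=5: (52348171905801720863712000001,3787780782452031563430792000)∘(8994000,650783) = (8994000·52348171905801720863712000001+191·650783·3787780782452031563430792000, 8994000·3787780782452031563430792000+650783·52348171905801720863712000001) = (941638916241558444724564320044970000,68134600714746933190345629744650783)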